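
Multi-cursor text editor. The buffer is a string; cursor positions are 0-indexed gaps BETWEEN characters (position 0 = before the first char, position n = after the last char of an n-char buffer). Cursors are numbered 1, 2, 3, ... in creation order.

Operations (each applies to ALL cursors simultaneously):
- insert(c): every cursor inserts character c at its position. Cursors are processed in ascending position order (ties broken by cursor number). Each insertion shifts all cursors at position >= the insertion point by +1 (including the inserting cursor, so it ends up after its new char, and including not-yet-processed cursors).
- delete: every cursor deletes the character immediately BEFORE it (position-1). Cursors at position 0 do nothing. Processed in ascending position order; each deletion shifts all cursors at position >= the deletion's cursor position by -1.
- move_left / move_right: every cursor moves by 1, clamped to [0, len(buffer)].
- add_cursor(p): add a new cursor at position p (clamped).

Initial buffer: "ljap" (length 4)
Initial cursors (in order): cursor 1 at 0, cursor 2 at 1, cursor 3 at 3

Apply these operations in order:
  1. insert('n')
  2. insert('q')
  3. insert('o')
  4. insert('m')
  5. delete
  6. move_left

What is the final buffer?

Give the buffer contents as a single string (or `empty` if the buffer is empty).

After op 1 (insert('n')): buffer="nlnjanp" (len 7), cursors c1@1 c2@3 c3@6, authorship 1.2..3.
After op 2 (insert('q')): buffer="nqlnqjanqp" (len 10), cursors c1@2 c2@5 c3@9, authorship 11.22..33.
After op 3 (insert('o')): buffer="nqolnqojanqop" (len 13), cursors c1@3 c2@7 c3@12, authorship 111.222..333.
After op 4 (insert('m')): buffer="nqomlnqomjanqomp" (len 16), cursors c1@4 c2@9 c3@15, authorship 1111.2222..3333.
After op 5 (delete): buffer="nqolnqojanqop" (len 13), cursors c1@3 c2@7 c3@12, authorship 111.222..333.
After op 6 (move_left): buffer="nqolnqojanqop" (len 13), cursors c1@2 c2@6 c3@11, authorship 111.222..333.

Answer: nqolnqojanqop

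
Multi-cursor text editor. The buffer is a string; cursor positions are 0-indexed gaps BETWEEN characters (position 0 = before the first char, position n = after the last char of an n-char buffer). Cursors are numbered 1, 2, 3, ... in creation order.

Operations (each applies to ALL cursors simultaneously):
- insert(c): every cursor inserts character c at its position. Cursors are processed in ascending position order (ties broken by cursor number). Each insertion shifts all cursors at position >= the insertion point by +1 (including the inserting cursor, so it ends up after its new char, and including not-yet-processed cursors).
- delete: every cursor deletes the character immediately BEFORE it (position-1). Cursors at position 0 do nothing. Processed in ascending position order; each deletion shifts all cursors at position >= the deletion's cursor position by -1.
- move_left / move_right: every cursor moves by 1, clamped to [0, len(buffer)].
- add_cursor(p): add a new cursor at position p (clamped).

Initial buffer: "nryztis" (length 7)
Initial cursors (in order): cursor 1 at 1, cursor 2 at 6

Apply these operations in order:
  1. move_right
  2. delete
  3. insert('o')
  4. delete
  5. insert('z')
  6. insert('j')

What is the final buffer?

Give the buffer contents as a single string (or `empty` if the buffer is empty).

After op 1 (move_right): buffer="nryztis" (len 7), cursors c1@2 c2@7, authorship .......
After op 2 (delete): buffer="nyzti" (len 5), cursors c1@1 c2@5, authorship .....
After op 3 (insert('o')): buffer="noyztio" (len 7), cursors c1@2 c2@7, authorship .1....2
After op 4 (delete): buffer="nyzti" (len 5), cursors c1@1 c2@5, authorship .....
After op 5 (insert('z')): buffer="nzyztiz" (len 7), cursors c1@2 c2@7, authorship .1....2
After op 6 (insert('j')): buffer="nzjyztizj" (len 9), cursors c1@3 c2@9, authorship .11....22

Answer: nzjyztizj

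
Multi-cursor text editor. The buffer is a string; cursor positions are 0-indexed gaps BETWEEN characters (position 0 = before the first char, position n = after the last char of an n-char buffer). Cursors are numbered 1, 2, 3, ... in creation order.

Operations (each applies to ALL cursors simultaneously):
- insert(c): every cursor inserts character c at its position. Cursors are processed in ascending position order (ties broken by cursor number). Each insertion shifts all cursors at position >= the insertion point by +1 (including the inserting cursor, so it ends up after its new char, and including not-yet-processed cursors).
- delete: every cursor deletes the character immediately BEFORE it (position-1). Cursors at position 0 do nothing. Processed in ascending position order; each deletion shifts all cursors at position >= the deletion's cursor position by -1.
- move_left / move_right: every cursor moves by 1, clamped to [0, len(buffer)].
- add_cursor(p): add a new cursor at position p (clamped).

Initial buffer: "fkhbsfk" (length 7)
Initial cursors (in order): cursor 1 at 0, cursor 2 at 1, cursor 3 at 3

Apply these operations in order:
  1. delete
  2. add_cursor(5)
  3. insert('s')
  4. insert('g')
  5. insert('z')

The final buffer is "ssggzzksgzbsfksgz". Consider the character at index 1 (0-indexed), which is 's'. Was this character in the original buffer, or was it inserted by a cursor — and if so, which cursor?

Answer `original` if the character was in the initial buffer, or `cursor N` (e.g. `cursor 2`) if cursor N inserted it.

After op 1 (delete): buffer="kbsfk" (len 5), cursors c1@0 c2@0 c3@1, authorship .....
After op 2 (add_cursor(5)): buffer="kbsfk" (len 5), cursors c1@0 c2@0 c3@1 c4@5, authorship .....
After op 3 (insert('s')): buffer="ssksbsfks" (len 9), cursors c1@2 c2@2 c3@4 c4@9, authorship 12.3....4
After op 4 (insert('g')): buffer="ssggksgbsfksg" (len 13), cursors c1@4 c2@4 c3@7 c4@13, authorship 1212.33....44
After op 5 (insert('z')): buffer="ssggzzksgzbsfksgz" (len 17), cursors c1@6 c2@6 c3@10 c4@17, authorship 121212.333....444
Authorship (.=original, N=cursor N): 1 2 1 2 1 2 . 3 3 3 . . . . 4 4 4
Index 1: author = 2

Answer: cursor 2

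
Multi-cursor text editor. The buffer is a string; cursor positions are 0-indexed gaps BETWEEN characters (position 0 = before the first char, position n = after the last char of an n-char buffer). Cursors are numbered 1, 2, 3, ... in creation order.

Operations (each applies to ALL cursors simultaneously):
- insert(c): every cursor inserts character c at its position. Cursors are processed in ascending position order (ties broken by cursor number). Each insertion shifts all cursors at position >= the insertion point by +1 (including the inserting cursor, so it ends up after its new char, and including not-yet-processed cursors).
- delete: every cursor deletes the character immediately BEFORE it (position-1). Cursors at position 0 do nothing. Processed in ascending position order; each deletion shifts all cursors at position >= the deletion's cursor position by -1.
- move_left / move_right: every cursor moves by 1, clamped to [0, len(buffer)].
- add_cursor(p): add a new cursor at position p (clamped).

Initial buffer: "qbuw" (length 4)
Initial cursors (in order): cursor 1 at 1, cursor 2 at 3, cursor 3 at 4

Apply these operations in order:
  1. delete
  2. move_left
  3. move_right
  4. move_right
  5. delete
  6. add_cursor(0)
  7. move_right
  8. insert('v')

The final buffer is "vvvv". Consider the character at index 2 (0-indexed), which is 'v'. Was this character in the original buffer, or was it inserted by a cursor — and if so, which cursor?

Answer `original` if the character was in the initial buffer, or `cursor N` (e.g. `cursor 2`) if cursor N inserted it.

After op 1 (delete): buffer="b" (len 1), cursors c1@0 c2@1 c3@1, authorship .
After op 2 (move_left): buffer="b" (len 1), cursors c1@0 c2@0 c3@0, authorship .
After op 3 (move_right): buffer="b" (len 1), cursors c1@1 c2@1 c3@1, authorship .
After op 4 (move_right): buffer="b" (len 1), cursors c1@1 c2@1 c3@1, authorship .
After op 5 (delete): buffer="" (len 0), cursors c1@0 c2@0 c3@0, authorship 
After op 6 (add_cursor(0)): buffer="" (len 0), cursors c1@0 c2@0 c3@0 c4@0, authorship 
After op 7 (move_right): buffer="" (len 0), cursors c1@0 c2@0 c3@0 c4@0, authorship 
After op 8 (insert('v')): buffer="vvvv" (len 4), cursors c1@4 c2@4 c3@4 c4@4, authorship 1234
Authorship (.=original, N=cursor N): 1 2 3 4
Index 2: author = 3

Answer: cursor 3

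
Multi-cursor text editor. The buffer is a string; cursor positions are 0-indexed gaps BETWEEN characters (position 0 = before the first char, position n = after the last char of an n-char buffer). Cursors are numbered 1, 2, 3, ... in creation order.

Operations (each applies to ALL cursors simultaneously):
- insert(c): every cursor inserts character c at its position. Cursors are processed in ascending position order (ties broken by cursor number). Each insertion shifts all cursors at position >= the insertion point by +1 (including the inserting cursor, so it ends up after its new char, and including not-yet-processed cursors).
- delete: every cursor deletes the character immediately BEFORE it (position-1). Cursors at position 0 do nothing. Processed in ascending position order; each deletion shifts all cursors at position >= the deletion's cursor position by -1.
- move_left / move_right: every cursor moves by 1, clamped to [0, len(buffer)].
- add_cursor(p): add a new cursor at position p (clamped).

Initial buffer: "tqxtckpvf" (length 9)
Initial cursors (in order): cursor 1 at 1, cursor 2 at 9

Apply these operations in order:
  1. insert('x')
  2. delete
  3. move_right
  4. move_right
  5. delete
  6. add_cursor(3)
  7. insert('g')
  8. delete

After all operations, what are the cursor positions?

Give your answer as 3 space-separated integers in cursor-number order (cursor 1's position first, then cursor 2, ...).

Answer: 2 7 3

Derivation:
After op 1 (insert('x')): buffer="txqxtckpvfx" (len 11), cursors c1@2 c2@11, authorship .1........2
After op 2 (delete): buffer="tqxtckpvf" (len 9), cursors c1@1 c2@9, authorship .........
After op 3 (move_right): buffer="tqxtckpvf" (len 9), cursors c1@2 c2@9, authorship .........
After op 4 (move_right): buffer="tqxtckpvf" (len 9), cursors c1@3 c2@9, authorship .........
After op 5 (delete): buffer="tqtckpv" (len 7), cursors c1@2 c2@7, authorship .......
After op 6 (add_cursor(3)): buffer="tqtckpv" (len 7), cursors c1@2 c3@3 c2@7, authorship .......
After op 7 (insert('g')): buffer="tqgtgckpvg" (len 10), cursors c1@3 c3@5 c2@10, authorship ..1.3....2
After op 8 (delete): buffer="tqtckpv" (len 7), cursors c1@2 c3@3 c2@7, authorship .......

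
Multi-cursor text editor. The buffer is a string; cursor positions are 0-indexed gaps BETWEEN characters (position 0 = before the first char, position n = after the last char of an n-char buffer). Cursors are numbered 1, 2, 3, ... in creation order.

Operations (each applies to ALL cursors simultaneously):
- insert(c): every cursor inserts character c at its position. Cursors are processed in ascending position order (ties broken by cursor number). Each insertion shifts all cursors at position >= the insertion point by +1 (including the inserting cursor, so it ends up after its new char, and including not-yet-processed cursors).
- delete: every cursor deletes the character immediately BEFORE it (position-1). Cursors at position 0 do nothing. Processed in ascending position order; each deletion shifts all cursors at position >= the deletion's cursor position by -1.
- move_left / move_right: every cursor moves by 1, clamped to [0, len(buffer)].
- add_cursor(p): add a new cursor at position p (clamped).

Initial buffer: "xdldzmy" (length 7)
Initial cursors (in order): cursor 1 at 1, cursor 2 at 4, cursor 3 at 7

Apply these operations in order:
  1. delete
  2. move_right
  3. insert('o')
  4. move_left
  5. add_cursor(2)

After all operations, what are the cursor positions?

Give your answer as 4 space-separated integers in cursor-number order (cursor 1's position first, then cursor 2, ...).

Answer: 1 4 6 2

Derivation:
After op 1 (delete): buffer="dlzm" (len 4), cursors c1@0 c2@2 c3@4, authorship ....
After op 2 (move_right): buffer="dlzm" (len 4), cursors c1@1 c2@3 c3@4, authorship ....
After op 3 (insert('o')): buffer="dolzomo" (len 7), cursors c1@2 c2@5 c3@7, authorship .1..2.3
After op 4 (move_left): buffer="dolzomo" (len 7), cursors c1@1 c2@4 c3@6, authorship .1..2.3
After op 5 (add_cursor(2)): buffer="dolzomo" (len 7), cursors c1@1 c4@2 c2@4 c3@6, authorship .1..2.3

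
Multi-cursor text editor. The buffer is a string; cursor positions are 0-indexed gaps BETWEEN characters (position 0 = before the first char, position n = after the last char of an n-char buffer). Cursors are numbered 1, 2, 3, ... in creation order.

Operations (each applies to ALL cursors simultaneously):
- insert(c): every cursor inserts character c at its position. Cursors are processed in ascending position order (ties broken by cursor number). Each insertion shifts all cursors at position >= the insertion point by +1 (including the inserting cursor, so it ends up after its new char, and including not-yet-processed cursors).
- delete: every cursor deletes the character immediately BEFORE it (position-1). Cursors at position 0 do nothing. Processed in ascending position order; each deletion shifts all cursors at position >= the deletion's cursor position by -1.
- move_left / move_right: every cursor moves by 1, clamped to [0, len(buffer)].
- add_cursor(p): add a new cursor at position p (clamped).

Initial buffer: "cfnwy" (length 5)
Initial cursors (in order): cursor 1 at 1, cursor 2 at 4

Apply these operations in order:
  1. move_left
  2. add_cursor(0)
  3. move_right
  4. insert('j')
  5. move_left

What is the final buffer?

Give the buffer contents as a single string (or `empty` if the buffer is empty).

Answer: cjjfnwjy

Derivation:
After op 1 (move_left): buffer="cfnwy" (len 5), cursors c1@0 c2@3, authorship .....
After op 2 (add_cursor(0)): buffer="cfnwy" (len 5), cursors c1@0 c3@0 c2@3, authorship .....
After op 3 (move_right): buffer="cfnwy" (len 5), cursors c1@1 c3@1 c2@4, authorship .....
After op 4 (insert('j')): buffer="cjjfnwjy" (len 8), cursors c1@3 c3@3 c2@7, authorship .13...2.
After op 5 (move_left): buffer="cjjfnwjy" (len 8), cursors c1@2 c3@2 c2@6, authorship .13...2.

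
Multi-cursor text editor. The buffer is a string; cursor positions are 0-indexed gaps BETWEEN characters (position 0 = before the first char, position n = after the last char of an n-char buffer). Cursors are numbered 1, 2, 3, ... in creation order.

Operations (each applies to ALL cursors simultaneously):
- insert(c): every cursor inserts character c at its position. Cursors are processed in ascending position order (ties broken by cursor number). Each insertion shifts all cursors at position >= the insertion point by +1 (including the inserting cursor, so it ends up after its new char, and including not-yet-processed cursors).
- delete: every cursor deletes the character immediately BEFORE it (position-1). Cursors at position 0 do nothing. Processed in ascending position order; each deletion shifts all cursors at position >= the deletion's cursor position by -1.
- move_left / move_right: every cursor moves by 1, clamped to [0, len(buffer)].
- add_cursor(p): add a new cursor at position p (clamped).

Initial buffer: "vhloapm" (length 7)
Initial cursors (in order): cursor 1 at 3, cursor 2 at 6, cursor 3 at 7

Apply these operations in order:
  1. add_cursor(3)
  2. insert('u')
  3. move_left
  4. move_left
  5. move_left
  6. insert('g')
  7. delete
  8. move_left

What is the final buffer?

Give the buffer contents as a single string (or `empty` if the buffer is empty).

Answer: vhluuoapumu

Derivation:
After op 1 (add_cursor(3)): buffer="vhloapm" (len 7), cursors c1@3 c4@3 c2@6 c3@7, authorship .......
After op 2 (insert('u')): buffer="vhluuoapumu" (len 11), cursors c1@5 c4@5 c2@9 c3@11, authorship ...14...2.3
After op 3 (move_left): buffer="vhluuoapumu" (len 11), cursors c1@4 c4@4 c2@8 c3@10, authorship ...14...2.3
After op 4 (move_left): buffer="vhluuoapumu" (len 11), cursors c1@3 c4@3 c2@7 c3@9, authorship ...14...2.3
After op 5 (move_left): buffer="vhluuoapumu" (len 11), cursors c1@2 c4@2 c2@6 c3@8, authorship ...14...2.3
After op 6 (insert('g')): buffer="vhggluuogapgumu" (len 15), cursors c1@4 c4@4 c2@9 c3@12, authorship ..14.14.2..32.3
After op 7 (delete): buffer="vhluuoapumu" (len 11), cursors c1@2 c4@2 c2@6 c3@8, authorship ...14...2.3
After op 8 (move_left): buffer="vhluuoapumu" (len 11), cursors c1@1 c4@1 c2@5 c3@7, authorship ...14...2.3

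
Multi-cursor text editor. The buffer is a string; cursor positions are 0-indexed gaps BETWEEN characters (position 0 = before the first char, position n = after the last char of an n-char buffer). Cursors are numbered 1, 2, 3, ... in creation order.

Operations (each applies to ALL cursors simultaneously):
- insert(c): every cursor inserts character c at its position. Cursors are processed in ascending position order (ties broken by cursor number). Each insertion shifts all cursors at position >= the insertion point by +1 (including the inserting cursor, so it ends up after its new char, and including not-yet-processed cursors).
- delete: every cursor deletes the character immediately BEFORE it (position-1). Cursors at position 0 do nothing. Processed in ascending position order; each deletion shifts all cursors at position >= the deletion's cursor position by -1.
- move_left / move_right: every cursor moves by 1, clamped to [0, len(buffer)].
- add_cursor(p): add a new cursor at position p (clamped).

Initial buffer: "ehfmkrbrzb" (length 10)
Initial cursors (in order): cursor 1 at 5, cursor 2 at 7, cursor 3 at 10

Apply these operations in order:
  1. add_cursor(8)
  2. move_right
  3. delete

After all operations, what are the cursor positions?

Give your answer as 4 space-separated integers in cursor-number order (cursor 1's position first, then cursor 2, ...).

Answer: 5 6 6 6

Derivation:
After op 1 (add_cursor(8)): buffer="ehfmkrbrzb" (len 10), cursors c1@5 c2@7 c4@8 c3@10, authorship ..........
After op 2 (move_right): buffer="ehfmkrbrzb" (len 10), cursors c1@6 c2@8 c4@9 c3@10, authorship ..........
After op 3 (delete): buffer="ehfmkb" (len 6), cursors c1@5 c2@6 c3@6 c4@6, authorship ......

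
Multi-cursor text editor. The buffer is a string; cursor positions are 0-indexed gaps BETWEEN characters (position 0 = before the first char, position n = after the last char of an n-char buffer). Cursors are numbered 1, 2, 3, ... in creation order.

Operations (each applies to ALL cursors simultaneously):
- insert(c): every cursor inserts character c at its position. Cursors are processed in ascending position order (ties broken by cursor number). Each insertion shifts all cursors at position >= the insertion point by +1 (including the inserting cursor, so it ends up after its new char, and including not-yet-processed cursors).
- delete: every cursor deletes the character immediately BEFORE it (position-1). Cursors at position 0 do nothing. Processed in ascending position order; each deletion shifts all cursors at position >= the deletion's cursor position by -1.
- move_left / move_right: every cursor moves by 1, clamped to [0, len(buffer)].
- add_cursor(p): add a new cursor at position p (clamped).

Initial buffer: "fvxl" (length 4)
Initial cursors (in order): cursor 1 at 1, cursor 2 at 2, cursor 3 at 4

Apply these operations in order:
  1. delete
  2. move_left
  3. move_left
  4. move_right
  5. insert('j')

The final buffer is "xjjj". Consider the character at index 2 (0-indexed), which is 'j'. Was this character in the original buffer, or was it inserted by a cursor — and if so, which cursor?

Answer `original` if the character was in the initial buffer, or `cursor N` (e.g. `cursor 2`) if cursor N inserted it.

After op 1 (delete): buffer="x" (len 1), cursors c1@0 c2@0 c3@1, authorship .
After op 2 (move_left): buffer="x" (len 1), cursors c1@0 c2@0 c3@0, authorship .
After op 3 (move_left): buffer="x" (len 1), cursors c1@0 c2@0 c3@0, authorship .
After op 4 (move_right): buffer="x" (len 1), cursors c1@1 c2@1 c3@1, authorship .
After op 5 (insert('j')): buffer="xjjj" (len 4), cursors c1@4 c2@4 c3@4, authorship .123
Authorship (.=original, N=cursor N): . 1 2 3
Index 2: author = 2

Answer: cursor 2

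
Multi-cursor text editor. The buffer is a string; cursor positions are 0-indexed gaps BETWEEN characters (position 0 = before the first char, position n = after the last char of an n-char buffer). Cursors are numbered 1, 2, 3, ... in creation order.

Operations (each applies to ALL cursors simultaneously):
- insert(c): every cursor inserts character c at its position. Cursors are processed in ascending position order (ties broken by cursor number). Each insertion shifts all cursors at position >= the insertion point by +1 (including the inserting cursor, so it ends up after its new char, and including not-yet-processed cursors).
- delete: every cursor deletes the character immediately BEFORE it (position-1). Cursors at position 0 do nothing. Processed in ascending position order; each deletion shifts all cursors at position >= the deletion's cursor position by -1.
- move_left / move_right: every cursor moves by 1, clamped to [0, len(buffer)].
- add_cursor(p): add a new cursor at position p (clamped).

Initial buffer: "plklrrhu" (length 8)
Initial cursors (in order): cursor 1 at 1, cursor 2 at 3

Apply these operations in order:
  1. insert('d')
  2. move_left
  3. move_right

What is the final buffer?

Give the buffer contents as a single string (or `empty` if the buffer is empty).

After op 1 (insert('d')): buffer="pdlkdlrrhu" (len 10), cursors c1@2 c2@5, authorship .1..2.....
After op 2 (move_left): buffer="pdlkdlrrhu" (len 10), cursors c1@1 c2@4, authorship .1..2.....
After op 3 (move_right): buffer="pdlkdlrrhu" (len 10), cursors c1@2 c2@5, authorship .1..2.....

Answer: pdlkdlrrhu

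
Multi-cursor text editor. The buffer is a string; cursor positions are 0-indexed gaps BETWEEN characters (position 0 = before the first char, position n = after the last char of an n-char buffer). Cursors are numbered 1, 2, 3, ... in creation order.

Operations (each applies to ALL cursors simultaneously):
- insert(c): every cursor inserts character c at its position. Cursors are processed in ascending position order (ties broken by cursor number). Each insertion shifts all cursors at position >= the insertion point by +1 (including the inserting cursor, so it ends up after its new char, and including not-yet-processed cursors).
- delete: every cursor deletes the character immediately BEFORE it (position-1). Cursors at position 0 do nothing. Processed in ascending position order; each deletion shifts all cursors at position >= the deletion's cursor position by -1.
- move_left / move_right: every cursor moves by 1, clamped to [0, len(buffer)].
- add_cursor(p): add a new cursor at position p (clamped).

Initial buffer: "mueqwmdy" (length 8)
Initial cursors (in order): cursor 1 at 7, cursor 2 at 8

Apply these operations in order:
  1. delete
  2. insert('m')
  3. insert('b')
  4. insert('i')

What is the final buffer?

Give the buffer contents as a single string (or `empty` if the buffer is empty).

Answer: mueqwmmmbbii

Derivation:
After op 1 (delete): buffer="mueqwm" (len 6), cursors c1@6 c2@6, authorship ......
After op 2 (insert('m')): buffer="mueqwmmm" (len 8), cursors c1@8 c2@8, authorship ......12
After op 3 (insert('b')): buffer="mueqwmmmbb" (len 10), cursors c1@10 c2@10, authorship ......1212
After op 4 (insert('i')): buffer="mueqwmmmbbii" (len 12), cursors c1@12 c2@12, authorship ......121212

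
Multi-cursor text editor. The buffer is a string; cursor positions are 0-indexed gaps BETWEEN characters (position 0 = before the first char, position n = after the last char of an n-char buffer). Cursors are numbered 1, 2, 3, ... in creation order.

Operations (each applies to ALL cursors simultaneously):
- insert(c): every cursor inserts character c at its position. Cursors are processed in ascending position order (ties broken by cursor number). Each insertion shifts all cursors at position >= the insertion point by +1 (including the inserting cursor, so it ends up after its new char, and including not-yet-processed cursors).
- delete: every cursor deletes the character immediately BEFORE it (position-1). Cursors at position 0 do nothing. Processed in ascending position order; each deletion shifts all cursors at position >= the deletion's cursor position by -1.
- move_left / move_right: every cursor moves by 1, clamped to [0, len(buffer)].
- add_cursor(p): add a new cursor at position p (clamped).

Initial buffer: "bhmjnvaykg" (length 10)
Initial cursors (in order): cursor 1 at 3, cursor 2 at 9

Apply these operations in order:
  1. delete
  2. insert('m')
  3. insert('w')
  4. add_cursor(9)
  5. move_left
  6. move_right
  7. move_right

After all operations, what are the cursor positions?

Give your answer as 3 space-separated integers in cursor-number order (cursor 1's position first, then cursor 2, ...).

After op 1 (delete): buffer="bhjnvayg" (len 8), cursors c1@2 c2@7, authorship ........
After op 2 (insert('m')): buffer="bhmjnvaymg" (len 10), cursors c1@3 c2@9, authorship ..1.....2.
After op 3 (insert('w')): buffer="bhmwjnvaymwg" (len 12), cursors c1@4 c2@11, authorship ..11.....22.
After op 4 (add_cursor(9)): buffer="bhmwjnvaymwg" (len 12), cursors c1@4 c3@9 c2@11, authorship ..11.....22.
After op 5 (move_left): buffer="bhmwjnvaymwg" (len 12), cursors c1@3 c3@8 c2@10, authorship ..11.....22.
After op 6 (move_right): buffer="bhmwjnvaymwg" (len 12), cursors c1@4 c3@9 c2@11, authorship ..11.....22.
After op 7 (move_right): buffer="bhmwjnvaymwg" (len 12), cursors c1@5 c3@10 c2@12, authorship ..11.....22.

Answer: 5 12 10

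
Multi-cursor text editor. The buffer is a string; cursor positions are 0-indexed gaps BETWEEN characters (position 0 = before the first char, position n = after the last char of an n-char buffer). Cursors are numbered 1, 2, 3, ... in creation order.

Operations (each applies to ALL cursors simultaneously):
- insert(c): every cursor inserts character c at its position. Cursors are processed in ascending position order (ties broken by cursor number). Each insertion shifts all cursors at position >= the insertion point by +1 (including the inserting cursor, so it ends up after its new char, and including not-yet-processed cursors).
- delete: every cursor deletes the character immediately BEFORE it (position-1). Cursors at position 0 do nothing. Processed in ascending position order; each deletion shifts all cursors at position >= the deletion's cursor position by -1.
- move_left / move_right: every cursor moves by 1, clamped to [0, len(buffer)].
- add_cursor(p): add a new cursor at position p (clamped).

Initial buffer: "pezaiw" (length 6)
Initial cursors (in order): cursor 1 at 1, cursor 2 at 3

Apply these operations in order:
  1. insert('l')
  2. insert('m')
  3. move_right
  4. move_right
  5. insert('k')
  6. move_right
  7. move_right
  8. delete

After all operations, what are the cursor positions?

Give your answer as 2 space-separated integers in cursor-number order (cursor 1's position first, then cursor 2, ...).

After op 1 (insert('l')): buffer="plezlaiw" (len 8), cursors c1@2 c2@5, authorship .1..2...
After op 2 (insert('m')): buffer="plmezlmaiw" (len 10), cursors c1@3 c2@7, authorship .11..22...
After op 3 (move_right): buffer="plmezlmaiw" (len 10), cursors c1@4 c2@8, authorship .11..22...
After op 4 (move_right): buffer="plmezlmaiw" (len 10), cursors c1@5 c2@9, authorship .11..22...
After op 5 (insert('k')): buffer="plmezklmaikw" (len 12), cursors c1@6 c2@11, authorship .11..122..2.
After op 6 (move_right): buffer="plmezklmaikw" (len 12), cursors c1@7 c2@12, authorship .11..122..2.
After op 7 (move_right): buffer="plmezklmaikw" (len 12), cursors c1@8 c2@12, authorship .11..122..2.
After op 8 (delete): buffer="plmezklaik" (len 10), cursors c1@7 c2@10, authorship .11..12..2

Answer: 7 10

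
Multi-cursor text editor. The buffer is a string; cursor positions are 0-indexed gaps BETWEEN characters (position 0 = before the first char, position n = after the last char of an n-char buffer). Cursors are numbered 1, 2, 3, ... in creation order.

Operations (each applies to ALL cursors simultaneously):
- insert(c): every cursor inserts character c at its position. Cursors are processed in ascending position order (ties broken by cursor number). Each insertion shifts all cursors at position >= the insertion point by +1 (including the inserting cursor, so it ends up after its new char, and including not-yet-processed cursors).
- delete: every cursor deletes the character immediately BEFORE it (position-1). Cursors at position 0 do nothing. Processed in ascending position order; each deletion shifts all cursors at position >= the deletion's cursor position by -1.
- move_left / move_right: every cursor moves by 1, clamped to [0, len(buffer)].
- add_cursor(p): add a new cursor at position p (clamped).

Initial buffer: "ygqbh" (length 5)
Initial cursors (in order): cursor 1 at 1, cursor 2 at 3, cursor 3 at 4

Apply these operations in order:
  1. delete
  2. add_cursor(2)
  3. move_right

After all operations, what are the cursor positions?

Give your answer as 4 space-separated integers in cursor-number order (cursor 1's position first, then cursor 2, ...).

Answer: 1 2 2 2

Derivation:
After op 1 (delete): buffer="gh" (len 2), cursors c1@0 c2@1 c3@1, authorship ..
After op 2 (add_cursor(2)): buffer="gh" (len 2), cursors c1@0 c2@1 c3@1 c4@2, authorship ..
After op 3 (move_right): buffer="gh" (len 2), cursors c1@1 c2@2 c3@2 c4@2, authorship ..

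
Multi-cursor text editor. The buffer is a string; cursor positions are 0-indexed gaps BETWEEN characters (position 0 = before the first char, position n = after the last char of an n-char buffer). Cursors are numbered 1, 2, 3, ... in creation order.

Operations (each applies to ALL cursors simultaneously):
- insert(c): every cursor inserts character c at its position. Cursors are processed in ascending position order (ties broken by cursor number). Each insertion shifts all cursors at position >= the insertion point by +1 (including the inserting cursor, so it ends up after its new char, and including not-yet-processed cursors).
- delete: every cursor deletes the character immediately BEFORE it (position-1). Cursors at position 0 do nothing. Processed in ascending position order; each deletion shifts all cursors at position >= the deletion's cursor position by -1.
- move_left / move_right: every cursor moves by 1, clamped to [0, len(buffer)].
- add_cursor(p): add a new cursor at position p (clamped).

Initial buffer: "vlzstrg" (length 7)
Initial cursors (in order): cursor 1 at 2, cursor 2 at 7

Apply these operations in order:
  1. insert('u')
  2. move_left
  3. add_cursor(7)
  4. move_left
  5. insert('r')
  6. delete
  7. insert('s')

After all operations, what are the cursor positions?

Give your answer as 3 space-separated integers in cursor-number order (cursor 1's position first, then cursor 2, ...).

After op 1 (insert('u')): buffer="vluzstrgu" (len 9), cursors c1@3 c2@9, authorship ..1.....2
After op 2 (move_left): buffer="vluzstrgu" (len 9), cursors c1@2 c2@8, authorship ..1.....2
After op 3 (add_cursor(7)): buffer="vluzstrgu" (len 9), cursors c1@2 c3@7 c2@8, authorship ..1.....2
After op 4 (move_left): buffer="vluzstrgu" (len 9), cursors c1@1 c3@6 c2@7, authorship ..1.....2
After op 5 (insert('r')): buffer="vrluzstrrrgu" (len 12), cursors c1@2 c3@8 c2@10, authorship .1.1...3.2.2
After op 6 (delete): buffer="vluzstrgu" (len 9), cursors c1@1 c3@6 c2@7, authorship ..1.....2
After op 7 (insert('s')): buffer="vsluzstsrsgu" (len 12), cursors c1@2 c3@8 c2@10, authorship .1.1...3.2.2

Answer: 2 10 8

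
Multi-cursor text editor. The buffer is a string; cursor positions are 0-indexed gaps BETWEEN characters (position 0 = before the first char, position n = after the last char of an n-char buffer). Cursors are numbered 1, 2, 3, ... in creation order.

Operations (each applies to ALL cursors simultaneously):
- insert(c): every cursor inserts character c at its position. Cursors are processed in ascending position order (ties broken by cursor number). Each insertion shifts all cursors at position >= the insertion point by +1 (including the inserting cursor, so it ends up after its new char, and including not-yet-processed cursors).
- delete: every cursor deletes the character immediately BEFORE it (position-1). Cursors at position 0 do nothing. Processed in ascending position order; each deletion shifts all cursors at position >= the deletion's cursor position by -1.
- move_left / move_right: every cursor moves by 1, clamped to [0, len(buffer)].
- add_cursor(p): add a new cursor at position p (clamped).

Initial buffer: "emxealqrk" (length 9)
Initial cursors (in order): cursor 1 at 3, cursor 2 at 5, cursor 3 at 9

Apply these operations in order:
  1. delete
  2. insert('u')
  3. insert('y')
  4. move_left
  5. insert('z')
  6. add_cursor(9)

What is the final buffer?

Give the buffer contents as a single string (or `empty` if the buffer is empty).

Answer: emuzyeuzylqruzy

Derivation:
After op 1 (delete): buffer="emelqr" (len 6), cursors c1@2 c2@3 c3@6, authorship ......
After op 2 (insert('u')): buffer="emueulqru" (len 9), cursors c1@3 c2@5 c3@9, authorship ..1.2...3
After op 3 (insert('y')): buffer="emuyeuylqruy" (len 12), cursors c1@4 c2@7 c3@12, authorship ..11.22...33
After op 4 (move_left): buffer="emuyeuylqruy" (len 12), cursors c1@3 c2@6 c3@11, authorship ..11.22...33
After op 5 (insert('z')): buffer="emuzyeuzylqruzy" (len 15), cursors c1@4 c2@8 c3@14, authorship ..111.222...333
After op 6 (add_cursor(9)): buffer="emuzyeuzylqruzy" (len 15), cursors c1@4 c2@8 c4@9 c3@14, authorship ..111.222...333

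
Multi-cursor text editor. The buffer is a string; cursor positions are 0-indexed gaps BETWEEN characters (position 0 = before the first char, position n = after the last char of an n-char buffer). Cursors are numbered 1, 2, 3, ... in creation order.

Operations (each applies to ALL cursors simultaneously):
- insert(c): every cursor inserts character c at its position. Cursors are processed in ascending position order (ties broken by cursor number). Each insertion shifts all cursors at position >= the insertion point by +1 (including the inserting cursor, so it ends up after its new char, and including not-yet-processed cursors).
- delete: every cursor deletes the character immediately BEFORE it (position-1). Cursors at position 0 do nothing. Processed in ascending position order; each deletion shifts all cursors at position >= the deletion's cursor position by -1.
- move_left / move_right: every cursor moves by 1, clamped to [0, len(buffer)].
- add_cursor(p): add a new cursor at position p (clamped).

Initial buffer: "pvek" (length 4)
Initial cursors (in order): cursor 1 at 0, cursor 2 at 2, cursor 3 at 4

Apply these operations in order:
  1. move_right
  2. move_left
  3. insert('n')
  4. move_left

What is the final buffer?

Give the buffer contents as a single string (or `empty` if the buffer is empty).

Answer: npvnenk

Derivation:
After op 1 (move_right): buffer="pvek" (len 4), cursors c1@1 c2@3 c3@4, authorship ....
After op 2 (move_left): buffer="pvek" (len 4), cursors c1@0 c2@2 c3@3, authorship ....
After op 3 (insert('n')): buffer="npvnenk" (len 7), cursors c1@1 c2@4 c3@6, authorship 1..2.3.
After op 4 (move_left): buffer="npvnenk" (len 7), cursors c1@0 c2@3 c3@5, authorship 1..2.3.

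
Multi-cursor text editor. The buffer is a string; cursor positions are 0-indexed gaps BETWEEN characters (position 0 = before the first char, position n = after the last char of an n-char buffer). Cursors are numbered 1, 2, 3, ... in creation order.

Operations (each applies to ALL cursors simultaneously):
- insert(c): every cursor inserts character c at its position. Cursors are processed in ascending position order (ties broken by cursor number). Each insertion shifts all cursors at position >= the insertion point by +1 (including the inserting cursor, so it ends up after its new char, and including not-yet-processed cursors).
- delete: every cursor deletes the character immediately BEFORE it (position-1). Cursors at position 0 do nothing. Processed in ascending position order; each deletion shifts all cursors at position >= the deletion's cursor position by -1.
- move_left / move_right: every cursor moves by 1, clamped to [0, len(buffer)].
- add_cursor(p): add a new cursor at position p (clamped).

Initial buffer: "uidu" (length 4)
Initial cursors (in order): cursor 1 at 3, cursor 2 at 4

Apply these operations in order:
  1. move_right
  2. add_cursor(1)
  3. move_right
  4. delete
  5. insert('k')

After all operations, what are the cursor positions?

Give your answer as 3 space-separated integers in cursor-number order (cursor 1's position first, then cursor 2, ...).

Answer: 4 4 4

Derivation:
After op 1 (move_right): buffer="uidu" (len 4), cursors c1@4 c2@4, authorship ....
After op 2 (add_cursor(1)): buffer="uidu" (len 4), cursors c3@1 c1@4 c2@4, authorship ....
After op 3 (move_right): buffer="uidu" (len 4), cursors c3@2 c1@4 c2@4, authorship ....
After op 4 (delete): buffer="u" (len 1), cursors c1@1 c2@1 c3@1, authorship .
After op 5 (insert('k')): buffer="ukkk" (len 4), cursors c1@4 c2@4 c3@4, authorship .123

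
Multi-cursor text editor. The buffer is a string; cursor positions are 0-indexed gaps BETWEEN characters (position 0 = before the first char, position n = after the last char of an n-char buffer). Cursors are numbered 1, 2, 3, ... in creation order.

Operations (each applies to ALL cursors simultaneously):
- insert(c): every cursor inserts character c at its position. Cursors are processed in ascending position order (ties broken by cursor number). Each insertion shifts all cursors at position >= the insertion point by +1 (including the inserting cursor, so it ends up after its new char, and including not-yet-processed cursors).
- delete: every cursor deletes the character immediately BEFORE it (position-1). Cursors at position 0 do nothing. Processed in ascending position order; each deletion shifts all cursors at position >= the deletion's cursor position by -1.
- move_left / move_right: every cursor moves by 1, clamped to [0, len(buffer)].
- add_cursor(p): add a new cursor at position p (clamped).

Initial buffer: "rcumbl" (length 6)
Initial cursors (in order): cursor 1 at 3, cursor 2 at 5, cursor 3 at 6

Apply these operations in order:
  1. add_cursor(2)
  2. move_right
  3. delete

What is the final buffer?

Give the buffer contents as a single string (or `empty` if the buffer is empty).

After op 1 (add_cursor(2)): buffer="rcumbl" (len 6), cursors c4@2 c1@3 c2@5 c3@6, authorship ......
After op 2 (move_right): buffer="rcumbl" (len 6), cursors c4@3 c1@4 c2@6 c3@6, authorship ......
After op 3 (delete): buffer="rc" (len 2), cursors c1@2 c2@2 c3@2 c4@2, authorship ..

Answer: rc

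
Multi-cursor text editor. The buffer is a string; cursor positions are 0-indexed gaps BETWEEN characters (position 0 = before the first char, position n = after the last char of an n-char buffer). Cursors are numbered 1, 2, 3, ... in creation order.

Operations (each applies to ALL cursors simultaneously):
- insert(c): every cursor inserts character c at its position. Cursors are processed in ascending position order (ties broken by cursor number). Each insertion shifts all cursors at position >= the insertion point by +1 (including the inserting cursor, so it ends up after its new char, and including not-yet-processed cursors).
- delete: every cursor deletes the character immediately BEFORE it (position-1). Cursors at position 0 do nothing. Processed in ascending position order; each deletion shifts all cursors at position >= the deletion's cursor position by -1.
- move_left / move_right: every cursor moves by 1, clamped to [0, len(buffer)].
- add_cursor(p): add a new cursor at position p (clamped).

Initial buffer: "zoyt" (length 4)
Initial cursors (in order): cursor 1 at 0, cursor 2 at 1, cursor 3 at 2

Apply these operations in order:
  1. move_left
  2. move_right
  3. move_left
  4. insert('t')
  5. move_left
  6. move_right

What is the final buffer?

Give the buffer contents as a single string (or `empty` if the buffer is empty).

After op 1 (move_left): buffer="zoyt" (len 4), cursors c1@0 c2@0 c3@1, authorship ....
After op 2 (move_right): buffer="zoyt" (len 4), cursors c1@1 c2@1 c3@2, authorship ....
After op 3 (move_left): buffer="zoyt" (len 4), cursors c1@0 c2@0 c3@1, authorship ....
After op 4 (insert('t')): buffer="ttztoyt" (len 7), cursors c1@2 c2@2 c3@4, authorship 12.3...
After op 5 (move_left): buffer="ttztoyt" (len 7), cursors c1@1 c2@1 c3@3, authorship 12.3...
After op 6 (move_right): buffer="ttztoyt" (len 7), cursors c1@2 c2@2 c3@4, authorship 12.3...

Answer: ttztoyt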